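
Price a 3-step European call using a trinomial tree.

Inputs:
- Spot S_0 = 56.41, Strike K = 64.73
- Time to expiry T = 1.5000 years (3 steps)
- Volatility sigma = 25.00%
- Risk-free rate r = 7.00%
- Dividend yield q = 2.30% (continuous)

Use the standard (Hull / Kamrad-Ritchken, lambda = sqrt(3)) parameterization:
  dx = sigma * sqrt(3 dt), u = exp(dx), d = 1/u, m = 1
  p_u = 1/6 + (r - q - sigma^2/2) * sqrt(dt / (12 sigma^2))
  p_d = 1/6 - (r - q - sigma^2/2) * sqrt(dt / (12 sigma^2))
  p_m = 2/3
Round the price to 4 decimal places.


dt = T/N = 0.500000; dx = sigma*sqrt(3*dt) = 0.306186
u = exp(dx) = 1.358235; d = 1/u = 0.736250
p_u = 0.179526, p_m = 0.666667, p_d = 0.153807
Discount per step: exp(-r*dt) = 0.965605
Stock lattice S(k, j) with j the centered position index:
  k=0: S(0,+0) = 56.4100
  k=1: S(1,-1) = 41.5318; S(1,+0) = 56.4100; S(1,+1) = 76.6180
  k=2: S(2,-2) = 30.5778; S(2,-1) = 41.5318; S(2,+0) = 56.4100; S(2,+1) = 76.6180; S(2,+2) = 104.0653
  k=3: S(3,-3) = 22.5129; S(3,-2) = 30.5778; S(3,-1) = 41.5318; S(3,+0) = 56.4100; S(3,+1) = 76.6180; S(3,+2) = 104.0653; S(3,+3) = 141.3452
Terminal payoffs V(N, j) = max(S_T - K, 0):
  V(3,-3) = 0.000000; V(3,-2) = 0.000000; V(3,-1) = 0.000000; V(3,+0) = 0.000000; V(3,+1) = 11.888048; V(3,+2) = 39.335331; V(3,+3) = 76.615197
Backward induction: V(k, j) = exp(-r*dt) * [p_u * V(k+1, j+1) + p_m * V(k+1, j) + p_d * V(k+1, j-1)]
  V(2,-2) = exp(-r*dt) * [p_u*0.000000 + p_m*0.000000 + p_d*0.000000] = 0.000000
  V(2,-1) = exp(-r*dt) * [p_u*0.000000 + p_m*0.000000 + p_d*0.000000] = 0.000000
  V(2,+0) = exp(-r*dt) * [p_u*11.888048 + p_m*0.000000 + p_d*0.000000] = 2.060814
  V(2,+1) = exp(-r*dt) * [p_u*39.335331 + p_m*11.888048 + p_d*0.000000] = 14.471624
  V(2,+2) = exp(-r*dt) * [p_u*76.615197 + p_m*39.335331 + p_d*11.888048] = 40.368558
  V(1,-1) = exp(-r*dt) * [p_u*2.060814 + p_m*0.000000 + p_d*0.000000] = 0.357246
  V(1,+0) = exp(-r*dt) * [p_u*14.471624 + p_m*2.060814 + p_d*0.000000] = 3.835303
  V(1,+1) = exp(-r*dt) * [p_u*40.368558 + p_m*14.471624 + p_d*2.060814] = 16.619945
  V(0,+0) = exp(-r*dt) * [p_u*16.619945 + p_m*3.835303 + p_d*0.357246] = 5.403080

Answer: Price = V(0,0) = 5.4031


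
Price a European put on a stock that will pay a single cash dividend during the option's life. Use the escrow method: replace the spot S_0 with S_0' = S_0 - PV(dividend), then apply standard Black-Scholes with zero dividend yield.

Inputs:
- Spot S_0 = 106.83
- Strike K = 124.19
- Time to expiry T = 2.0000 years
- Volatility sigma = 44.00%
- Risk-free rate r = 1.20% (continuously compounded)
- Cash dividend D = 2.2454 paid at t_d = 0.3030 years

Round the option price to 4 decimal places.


Answer: Price = 36.6592

Derivation:
PV(D) = D * exp(-r * t_d) = 2.2454 * 0.99637060 = 2.23725055
S_0' = S_0 - PV(D) = 106.8300 - 2.23725055 = 104.59274945
d1 = (ln(S_0'/K) + (r + sigma^2/2)*T) / (sigma*sqrt(T)) = 0.07370235
d2 = d1 - sigma*sqrt(T) = -0.54855161
exp(-rT) = 0.97628571
N(-d1) = 0.47062361; N(-d2) = 0.70834340
P = K * exp(-rT) * N(-d2) - S_0' * N(-d1) = 124.1900 * 0.97628571 * 0.70834340 - 104.59274945 * 0.47062361 = 36.6592


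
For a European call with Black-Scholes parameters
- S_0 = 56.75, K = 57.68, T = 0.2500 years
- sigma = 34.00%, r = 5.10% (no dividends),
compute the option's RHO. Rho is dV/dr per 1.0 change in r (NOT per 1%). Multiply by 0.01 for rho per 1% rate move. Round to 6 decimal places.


d1 = 0.0643833140; d2 = -0.1056166860
phi(d1) = 0.3981162867; exp(-qT) = 1.0000000000; exp(-rT) = 0.9873309369
N(d2) = 0.4579432427
Rho = K*T*exp(-rT)*N(d2) = 57.6800 * 0.2500 * 0.9873309369 * 0.4579432427 = 6.519881

Answer: Rho = 6.519881


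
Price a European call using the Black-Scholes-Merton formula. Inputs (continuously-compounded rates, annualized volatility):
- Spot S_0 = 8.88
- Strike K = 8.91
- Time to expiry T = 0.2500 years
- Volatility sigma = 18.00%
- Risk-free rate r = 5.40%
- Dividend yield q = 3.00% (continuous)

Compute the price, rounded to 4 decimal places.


d1 = (ln(S/K) + (r - q + 0.5*sigma^2) * T) / (sigma * sqrt(T)) = 0.07419239
d2 = d1 - sigma * sqrt(T) = -0.01580761
exp(-rT) = 0.98659072; exp(-qT) = 0.99252805
C = S_0 * exp(-qT) * N(d1) - K * exp(-rT) * N(d2)
N(d1) = 0.52957135; N(d2) = 0.49369394
C = 8.8800 * 0.99252805 * 0.52957135 - 8.9100 * 0.98659072 * 0.49369394 = 0.3276

Answer: Price = 0.3276


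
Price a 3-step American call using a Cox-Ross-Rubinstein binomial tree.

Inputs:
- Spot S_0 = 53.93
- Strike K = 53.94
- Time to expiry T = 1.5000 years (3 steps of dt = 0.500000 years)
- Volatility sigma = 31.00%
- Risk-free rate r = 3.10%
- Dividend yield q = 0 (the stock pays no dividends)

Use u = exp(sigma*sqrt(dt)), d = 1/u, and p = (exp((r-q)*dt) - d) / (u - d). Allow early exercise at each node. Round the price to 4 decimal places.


dt = T/N = 0.500000
u = exp(sigma*sqrt(dt)) = 1.245084; d = 1/u = 0.803159
p = (exp((r-q)*dt) - d) / (u - d) = 0.480765
Discount per step: exp(-r*dt) = 0.984620
Stock lattice S(k, i) with i counting down-moves:
  k=0: S(0,0) = 53.9300
  k=1: S(1,0) = 67.1474; S(1,1) = 43.3143
  k=2: S(2,0) = 83.6041; S(2,1) = 53.9300; S(2,2) = 34.7883
  k=3: S(3,0) = 104.0942; S(3,1) = 67.1474; S(3,2) = 43.3143; S(3,3) = 27.9405
Terminal payoffs V(N, i) = max(S_T - K, 0):
  V(3,0) = 50.154196; V(3,1) = 13.207387; V(3,2) = 0.000000; V(3,3) = 0.000000
Backward induction: V(k, i) = exp(-r*dt) * [p * V(k+1, i) + (1-p) * V(k+1, i+1)]; then take max(V_cont, immediate exercise) for American.
  V(2,0) = exp(-r*dt) * [p*50.154196 + (1-p)*13.207387] = 30.493770; exercise = 29.664146; V(2,0) = max -> 30.493770
  V(2,1) = exp(-r*dt) * [p*13.207387 + (1-p)*0.000000] = 6.251984; exercise = 0.000000; V(2,1) = max -> 6.251984
  V(2,2) = exp(-r*dt) * [p*0.000000 + (1-p)*0.000000] = 0.000000; exercise = 0.000000; V(2,2) = max -> 0.000000
  V(1,0) = exp(-r*dt) * [p*30.493770 + (1-p)*6.251984] = 17.631165; exercise = 13.207387; V(1,0) = max -> 17.631165
  V(1,1) = exp(-r*dt) * [p*6.251984 + (1-p)*0.000000] = 2.959503; exercise = 0.000000; V(1,1) = max -> 2.959503
  V(0,0) = exp(-r*dt) * [p*17.631165 + (1-p)*2.959503] = 9.859112; exercise = 0.000000; V(0,0) = max -> 9.859112

Answer: Price = V(0,0) = 9.8591


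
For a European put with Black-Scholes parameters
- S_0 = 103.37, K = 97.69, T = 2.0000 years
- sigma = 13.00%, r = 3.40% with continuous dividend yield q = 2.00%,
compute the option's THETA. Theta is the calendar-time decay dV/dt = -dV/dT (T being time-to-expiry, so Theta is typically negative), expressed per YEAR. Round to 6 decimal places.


d1 = 0.5516280601; d2 = 0.3677802970
phi(d1) = 0.3426364551; exp(-qT) = 0.9607894392; exp(-rT) = 0.9342604736
Theta = -S*exp(-qT)*phi(d1)*sigma/(2*sqrt(T)) + r*K*exp(-rT)*N(-d2) - q*S*exp(-qT)*N(-d1)
N(-d1) = 0.2906016037; N(-d2) = 0.3565185308; sqrt(T) = 1.4142135624
Term 1 = -103.3700 * 0.9607894392 * 0.3426364551 * 0.1300 / (2 * 1.4142135624) = -1.5640645188
Term 2 = 0.0340 * 97.6900 * 0.9342604736 * 0.3565185308 = 1.1063157877
Term 3 = -0.0200 * 103.3700 * 0.9607894392 * 0.2906016037 = -0.5772324523
Theta = -1.5640645188 + (1.1063157877) + (-0.5772324523) = -1.034981

Answer: Theta = -1.034981


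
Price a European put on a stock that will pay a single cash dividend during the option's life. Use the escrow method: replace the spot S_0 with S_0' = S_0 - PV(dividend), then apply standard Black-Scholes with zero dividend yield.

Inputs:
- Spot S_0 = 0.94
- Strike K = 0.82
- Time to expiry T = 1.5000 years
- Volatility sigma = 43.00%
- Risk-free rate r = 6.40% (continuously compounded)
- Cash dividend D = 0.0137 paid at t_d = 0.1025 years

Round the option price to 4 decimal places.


PV(D) = D * exp(-r * t_d) = 0.0137 * 0.99346147 = 0.01361042
S_0' = S_0 - PV(D) = 0.9400 - 0.01361042 = 0.92638958
d1 = (ln(S_0'/K) + (r + sigma^2/2)*T) / (sigma*sqrt(T)) = 0.67724692
d2 = d1 - sigma*sqrt(T) = 0.15060662
exp(-rT) = 0.90846402
N(-d1) = 0.24912465; N(-d2) = 0.44014302
P = K * exp(-rT) * N(-d2) - S_0' * N(-d1) = 0.8200 * 0.90846402 * 0.44014302 - 0.92638958 * 0.24912465 = 0.0971

Answer: Price = 0.0971


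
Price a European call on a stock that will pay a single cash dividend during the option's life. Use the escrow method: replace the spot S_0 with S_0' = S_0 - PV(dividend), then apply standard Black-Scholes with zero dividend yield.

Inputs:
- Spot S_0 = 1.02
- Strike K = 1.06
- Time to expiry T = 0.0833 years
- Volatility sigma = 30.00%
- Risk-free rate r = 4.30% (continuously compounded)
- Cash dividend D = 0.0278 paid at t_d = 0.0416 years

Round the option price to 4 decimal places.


PV(D) = D * exp(-r * t_d) = 0.0278 * 0.99821280 = 0.02775032
S_0' = S_0 - PV(D) = 1.0200 - 0.02775032 = 0.99224968
d1 = (ln(S_0'/K) + (r + sigma^2/2)*T) / (sigma*sqrt(T)) = -0.67816441
d2 = d1 - sigma*sqrt(T) = -0.76474963
exp(-rT) = 0.99642451
N(d1) = 0.24883373; N(d2) = 0.22221032
C = S_0' * N(d1) - K * exp(-rT) * N(d2) = 0.99224968 * 0.24883373 - 1.0600 * 0.99642451 * 0.22221032 = 0.0122

Answer: Price = 0.0122


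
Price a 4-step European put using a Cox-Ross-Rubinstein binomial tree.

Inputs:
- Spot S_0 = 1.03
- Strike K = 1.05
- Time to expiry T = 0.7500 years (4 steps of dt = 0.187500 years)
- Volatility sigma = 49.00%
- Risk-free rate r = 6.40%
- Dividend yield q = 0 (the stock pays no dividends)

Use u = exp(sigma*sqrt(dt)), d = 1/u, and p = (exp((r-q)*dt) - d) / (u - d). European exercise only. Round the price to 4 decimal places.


dt = T/N = 0.187500
u = exp(sigma*sqrt(dt)) = 1.236366; d = 1/u = 0.808822
p = (exp((r-q)*dt) - d) / (u - d) = 0.475390
Discount per step: exp(-r*dt) = 0.988072
Stock lattice S(k, i) with i counting down-moves:
  k=0: S(0,0) = 1.0300
  k=1: S(1,0) = 1.2735; S(1,1) = 0.8331
  k=2: S(2,0) = 1.5745; S(2,1) = 1.0300; S(2,2) = 0.6738
  k=3: S(3,0) = 1.9466; S(3,1) = 1.2735; S(3,2) = 0.8331; S(3,3) = 0.5450
  k=4: S(4,0) = 2.4067; S(4,1) = 1.5745; S(4,2) = 1.0300; S(4,3) = 0.6738; S(4,4) = 0.4408
Terminal payoffs V(N, i) = max(K - S_T, 0):
  V(4,0) = 0.000000; V(4,1) = 0.000000; V(4,2) = 0.020000; V(4,3) = 0.376181; V(4,4) = 0.609192
Backward induction: V(k, i) = exp(-r*dt) * [p * V(k+1, i) + (1-p) * V(k+1, i+1)].
  V(3,0) = exp(-r*dt) * [p*0.000000 + (1-p)*0.000000] = 0.000000
  V(3,1) = exp(-r*dt) * [p*0.000000 + (1-p)*0.020000] = 0.010367
  V(3,2) = exp(-r*dt) * [p*0.020000 + (1-p)*0.376181] = 0.204388
  V(3,3) = exp(-r*dt) * [p*0.376181 + (1-p)*0.609192] = 0.492476
  V(2,0) = exp(-r*dt) * [p*0.000000 + (1-p)*0.010367] = 0.005374
  V(2,1) = exp(-r*dt) * [p*0.010367 + (1-p)*0.204388] = 0.110815
  V(2,2) = exp(-r*dt) * [p*0.204388 + (1-p)*0.492476] = 0.351281
  V(1,0) = exp(-r*dt) * [p*0.005374 + (1-p)*0.110815] = 0.059965
  V(1,1) = exp(-r*dt) * [p*0.110815 + (1-p)*0.351281] = 0.234139
  V(0,0) = exp(-r*dt) * [p*0.059965 + (1-p)*0.234139] = 0.149533

Answer: Price = V(0,0) = 0.1495


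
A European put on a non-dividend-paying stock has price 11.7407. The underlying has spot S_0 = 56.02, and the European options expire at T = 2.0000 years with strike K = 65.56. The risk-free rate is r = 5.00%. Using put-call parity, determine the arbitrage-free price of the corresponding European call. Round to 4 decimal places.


Answer: Call price = 8.4396

Derivation:
Put-call parity: C - P = S_0 * exp(-qT) - K * exp(-rT).
S_0 * exp(-qT) = 56.0200 * 1.00000000 = 56.02000000
K * exp(-rT) = 65.5600 * 0.90483742 = 59.32114113
C = P + S*exp(-qT) - K*exp(-rT)
C = 11.7407 + 56.02000000 - 59.32114113 = 8.4396


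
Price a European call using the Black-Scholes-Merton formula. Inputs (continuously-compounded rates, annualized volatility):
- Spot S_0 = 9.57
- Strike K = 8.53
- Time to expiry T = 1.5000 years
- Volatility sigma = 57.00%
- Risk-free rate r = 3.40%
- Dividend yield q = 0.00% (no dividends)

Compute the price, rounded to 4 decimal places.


Answer: Price = 3.2094

Derivation:
d1 = (ln(S/K) + (r - q + 0.5*sigma^2) * T) / (sigma * sqrt(T)) = 0.58690182
d2 = d1 - sigma * sqrt(T) = -0.11120276
exp(-rT) = 0.95027867; exp(-qT) = 1.00000000
C = S_0 * exp(-qT) * N(d1) - K * exp(-rT) * N(d2)
N(d1) = 0.72136518; N(d2) = 0.45572778
C = 9.5700 * 1.00000000 * 0.72136518 - 8.5300 * 0.95027867 * 0.45572778 = 3.2094


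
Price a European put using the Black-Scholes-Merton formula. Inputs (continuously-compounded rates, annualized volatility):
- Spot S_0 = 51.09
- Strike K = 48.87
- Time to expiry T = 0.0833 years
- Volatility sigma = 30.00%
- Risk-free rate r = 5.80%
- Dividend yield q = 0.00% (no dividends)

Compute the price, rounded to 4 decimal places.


Answer: Price = 0.7652

Derivation:
d1 = (ln(S/K) + (r - q + 0.5*sigma^2) * T) / (sigma * sqrt(T)) = 0.61217114
d2 = d1 - sigma * sqrt(T) = 0.52558593
exp(-rT) = 0.99518025; exp(-qT) = 1.00000000
P = K * exp(-rT) * N(-d2) - S_0 * exp(-qT) * N(-d1)
N(-d1) = 0.27021227; N(-d2) = 0.29958797
P = 48.8700 * 0.99518025 * 0.29958797 - 51.0900 * 1.00000000 * 0.27021227 = 0.7652


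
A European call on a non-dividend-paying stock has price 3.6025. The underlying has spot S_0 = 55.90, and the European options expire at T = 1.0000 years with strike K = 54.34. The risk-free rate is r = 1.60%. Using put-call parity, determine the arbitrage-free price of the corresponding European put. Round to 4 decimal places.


Put-call parity: C - P = S_0 * exp(-qT) - K * exp(-rT).
S_0 * exp(-qT) = 55.9000 * 1.00000000 = 55.90000000
K * exp(-rT) = 54.3400 * 0.98412732 = 53.47747857
P = C - S*exp(-qT) + K*exp(-rT)
P = 3.6025 - 55.90000000 + 53.47747857 = 1.1800

Answer: Put price = 1.1800


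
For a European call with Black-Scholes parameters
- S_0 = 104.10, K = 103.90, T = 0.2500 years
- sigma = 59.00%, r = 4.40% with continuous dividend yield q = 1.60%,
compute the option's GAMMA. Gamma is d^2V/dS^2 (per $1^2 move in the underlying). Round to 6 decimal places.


d1 = 0.1777477204; d2 = -0.1172522796
phi(d1) = 0.3926896557; exp(-qT) = 0.9960079893; exp(-rT) = 0.9890602788
Gamma = exp(-qT) * phi(d1) / (S * sigma * sqrt(T)) = 0.9960079893 * 0.3926896557 / (104.1000 * 0.5900 * 0.5000000000) = 0.012736

Answer: Gamma = 0.012736


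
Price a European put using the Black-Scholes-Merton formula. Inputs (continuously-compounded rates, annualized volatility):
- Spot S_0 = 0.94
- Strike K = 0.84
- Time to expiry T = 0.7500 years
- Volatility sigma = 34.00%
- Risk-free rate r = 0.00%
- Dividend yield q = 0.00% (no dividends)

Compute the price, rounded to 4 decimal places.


d1 = (ln(S/K) + (r - q + 0.5*sigma^2) * T) / (sigma * sqrt(T)) = 0.52921958
d2 = d1 - sigma * sqrt(T) = 0.23477094
exp(-rT) = 1.00000000; exp(-qT) = 1.00000000
P = K * exp(-rT) * N(-d2) - S_0 * exp(-qT) * N(-d1)
N(-d1) = 0.29832657; N(-d2) = 0.40719326
P = 0.8400 * 1.00000000 * 0.40719326 - 0.9400 * 1.00000000 * 0.29832657 = 0.0616

Answer: Price = 0.0616


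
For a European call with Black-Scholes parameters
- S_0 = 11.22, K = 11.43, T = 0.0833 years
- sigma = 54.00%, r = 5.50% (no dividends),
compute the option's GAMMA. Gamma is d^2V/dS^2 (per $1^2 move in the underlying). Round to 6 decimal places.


d1 = -0.0116579927; d2 = -0.1675113853
phi(d1) = 0.3989151714; exp(-qT) = 1.0000000000; exp(-rT) = 0.9954289791
Gamma = exp(-qT) * phi(d1) / (S * sigma * sqrt(T)) = 1.0000000000 * 0.3989151714 / (11.2200 * 0.5400 * 0.2886173938) = 0.228124

Answer: Gamma = 0.228124


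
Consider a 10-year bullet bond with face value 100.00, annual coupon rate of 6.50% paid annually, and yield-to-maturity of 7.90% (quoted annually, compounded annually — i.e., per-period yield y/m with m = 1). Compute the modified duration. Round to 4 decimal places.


Coupon per period c = face * coupon_rate / m = 6.500000
Periods per year m = 1; per-period yield y/m = 0.079000
Number of cashflows N = 10
Cashflows (t years, CF_t, discount factor 1/(1+y/m)^(m*t), PV):
  t = 1.0000: CF_t = 6.500000, DF = 0.926784, PV = 6.024096
  t = 2.0000: CF_t = 6.500000, DF = 0.858929, PV = 5.583037
  t = 3.0000: CF_t = 6.500000, DF = 0.796041, PV = 5.174269
  t = 4.0000: CF_t = 6.500000, DF = 0.737758, PV = 4.795430
  t = 5.0000: CF_t = 6.500000, DF = 0.683743, PV = 4.444328
  t = 6.0000: CF_t = 6.500000, DF = 0.633682, PV = 4.118933
  t = 7.0000: CF_t = 6.500000, DF = 0.587286, PV = 3.817361
  t = 8.0000: CF_t = 6.500000, DF = 0.544288, PV = 3.537869
  t = 9.0000: CF_t = 6.500000, DF = 0.504437, PV = 3.278841
  t = 10.0000: CF_t = 106.500000, DF = 0.467504, PV = 49.789201
Price P = sum_t PV_t = 90.563366
First compute Macaulay numerator sum_t t * PV_t:
  t * PV_t at t = 1.0000: 6.024096
  t * PV_t at t = 2.0000: 11.166073
  t * PV_t at t = 3.0000: 15.522808
  t * PV_t at t = 4.0000: 19.181721
  t * PV_t at t = 5.0000: 22.221642
  t * PV_t at t = 6.0000: 24.713596
  t * PV_t at t = 7.0000: 26.721528
  t * PV_t at t = 8.0000: 28.302955
  t * PV_t at t = 9.0000: 29.509569
  t * PV_t at t = 10.0000: 497.892015
Macaulay duration D = 681.256002 / 90.563366 = 7.522424
Modified duration = D / (1 + y/m) = 7.522424 / (1 + 0.079000) = 6.971662

Answer: Modified duration = 6.9717


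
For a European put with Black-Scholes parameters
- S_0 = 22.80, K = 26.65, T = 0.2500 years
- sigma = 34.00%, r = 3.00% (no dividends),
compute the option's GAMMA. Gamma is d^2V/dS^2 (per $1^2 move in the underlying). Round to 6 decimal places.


d1 = -0.7886977332; d2 = -0.9586977332
phi(d1) = 0.2923040970; exp(-qT) = 1.0000000000; exp(-rT) = 0.9925280548
Gamma = exp(-qT) * phi(d1) / (S * sigma * sqrt(T)) = 1.0000000000 * 0.2923040970 / (22.8000 * 0.3400 * 0.5000000000) = 0.075414

Answer: Gamma = 0.075414


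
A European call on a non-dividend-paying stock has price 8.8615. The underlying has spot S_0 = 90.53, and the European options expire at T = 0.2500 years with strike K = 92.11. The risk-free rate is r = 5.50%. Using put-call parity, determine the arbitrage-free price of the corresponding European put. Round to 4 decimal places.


Put-call parity: C - P = S_0 * exp(-qT) - K * exp(-rT).
S_0 * exp(-qT) = 90.5300 * 1.00000000 = 90.53000000
K * exp(-rT) = 92.1100 * 0.98634410 = 90.85215500
P = C - S*exp(-qT) + K*exp(-rT)
P = 8.8615 - 90.53000000 + 90.85215500 = 9.1837

Answer: Put price = 9.1837


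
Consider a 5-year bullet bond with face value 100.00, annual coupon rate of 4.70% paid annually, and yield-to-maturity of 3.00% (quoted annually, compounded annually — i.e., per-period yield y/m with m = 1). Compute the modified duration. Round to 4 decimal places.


Coupon per period c = face * coupon_rate / m = 4.700000
Periods per year m = 1; per-period yield y/m = 0.030000
Number of cashflows N = 5
Cashflows (t years, CF_t, discount factor 1/(1+y/m)^(m*t), PV):
  t = 1.0000: CF_t = 4.700000, DF = 0.970874, PV = 4.563107
  t = 2.0000: CF_t = 4.700000, DF = 0.942596, PV = 4.430201
  t = 3.0000: CF_t = 4.700000, DF = 0.915142, PV = 4.301166
  t = 4.0000: CF_t = 4.700000, DF = 0.888487, PV = 4.175889
  t = 5.0000: CF_t = 104.700000, DF = 0.862609, PV = 90.315140
Price P = sum_t PV_t = 107.785502
First compute Macaulay numerator sum_t t * PV_t:
  t * PV_t at t = 1.0000: 4.563107
  t * PV_t at t = 2.0000: 8.860402
  t * PV_t at t = 3.0000: 12.903497
  t * PV_t at t = 4.0000: 16.703557
  t * PV_t at t = 5.0000: 451.575699
Macaulay duration D = 494.606261 / 107.785502 = 4.588801
Modified duration = D / (1 + y/m) = 4.588801 / (1 + 0.030000) = 4.455147

Answer: Modified duration = 4.4551


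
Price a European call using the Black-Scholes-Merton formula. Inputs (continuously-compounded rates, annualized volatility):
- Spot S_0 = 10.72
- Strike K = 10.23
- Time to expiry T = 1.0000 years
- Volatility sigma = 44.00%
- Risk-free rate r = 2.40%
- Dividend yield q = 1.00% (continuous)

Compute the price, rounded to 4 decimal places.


Answer: Price = 2.1234

Derivation:
d1 = (ln(S/K) + (r - q + 0.5*sigma^2) * T) / (sigma * sqrt(T)) = 0.35815131
d2 = d1 - sigma * sqrt(T) = -0.08184869
exp(-rT) = 0.97628571; exp(-qT) = 0.99004983
C = S_0 * exp(-qT) * N(d1) - K * exp(-rT) * N(d2)
N(d1) = 0.63988496; N(d2) = 0.46738352
C = 10.7200 * 0.99004983 * 0.63988496 - 10.2300 * 0.97628571 * 0.46738352 = 2.1234


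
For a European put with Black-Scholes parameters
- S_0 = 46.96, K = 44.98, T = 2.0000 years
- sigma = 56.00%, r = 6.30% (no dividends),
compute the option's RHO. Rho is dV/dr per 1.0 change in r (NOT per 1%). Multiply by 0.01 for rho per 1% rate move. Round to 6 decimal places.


Answer: Rho = -45.397041

Derivation:
d1 = 0.6094733015; d2 = -0.1824862934
phi(d1) = 0.3313210660; exp(-qT) = 1.0000000000; exp(-rT) = 0.8816148468
N(-d2) = 0.5723994450
Rho = -K*T*exp(-rT)*N(-d2) = -44.9800 * 2.0000 * 0.8816148468 * 0.5723994450 = -45.397041


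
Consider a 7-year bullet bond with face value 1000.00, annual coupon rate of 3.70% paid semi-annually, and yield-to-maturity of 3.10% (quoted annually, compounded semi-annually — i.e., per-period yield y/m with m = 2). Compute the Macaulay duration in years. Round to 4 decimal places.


Coupon per period c = face * coupon_rate / m = 18.500000
Periods per year m = 2; per-period yield y/m = 0.015500
Number of cashflows N = 14
Cashflows (t years, CF_t, discount factor 1/(1+y/m)^(m*t), PV):
  t = 0.5000: CF_t = 18.500000, DF = 0.984737, PV = 18.217627
  t = 1.0000: CF_t = 18.500000, DF = 0.969706, PV = 17.939564
  t = 1.5000: CF_t = 18.500000, DF = 0.954905, PV = 17.665745
  t = 2.0000: CF_t = 18.500000, DF = 0.940330, PV = 17.396105
  t = 2.5000: CF_t = 18.500000, DF = 0.925977, PV = 17.130581
  t = 3.0000: CF_t = 18.500000, DF = 0.911844, PV = 16.869110
  t = 3.5000: CF_t = 18.500000, DF = 0.897926, PV = 16.611629
  t = 4.0000: CF_t = 18.500000, DF = 0.884220, PV = 16.358079
  t = 4.5000: CF_t = 18.500000, DF = 0.870724, PV = 16.108399
  t = 5.0000: CF_t = 18.500000, DF = 0.857434, PV = 15.862530
  t = 5.5000: CF_t = 18.500000, DF = 0.844347, PV = 15.620413
  t = 6.0000: CF_t = 18.500000, DF = 0.831459, PV = 15.381993
  t = 6.5000: CF_t = 18.500000, DF = 0.818768, PV = 15.147211
  t = 7.0000: CF_t = 1018.500000, DF = 0.806271, PV = 821.186961
Price P = sum_t PV_t = 1037.495945
Macaulay numerator sum_t t * PV_t:
  t * PV_t at t = 0.5000: 9.108813
  t * PV_t at t = 1.0000: 17.939564
  t * PV_t at t = 1.5000: 26.498617
  t * PV_t at t = 2.0000: 34.792210
  t * PV_t at t = 2.5000: 42.826452
  t * PV_t at t = 3.0000: 50.607329
  t * PV_t at t = 3.5000: 58.140703
  t * PV_t at t = 4.0000: 65.432317
  t * PV_t at t = 4.5000: 72.487796
  t * PV_t at t = 5.0000: 79.312649
  t * PV_t at t = 5.5000: 85.912274
  t * PV_t at t = 6.0000: 92.291955
  t * PV_t at t = 6.5000: 98.456870
  t * PV_t at t = 7.0000: 5748.308728
Macaulay duration D = (sum_t t * PV_t) / P = 6482.116275 / 1037.495945 = 6.247847

Answer: Macaulay duration = 6.2478 years


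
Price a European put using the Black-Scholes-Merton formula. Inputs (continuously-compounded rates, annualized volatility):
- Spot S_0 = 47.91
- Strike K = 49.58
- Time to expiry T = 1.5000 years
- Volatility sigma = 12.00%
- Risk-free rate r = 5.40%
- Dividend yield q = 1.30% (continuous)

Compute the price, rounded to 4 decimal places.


d1 = (ln(S/K) + (r - q + 0.5*sigma^2) * T) / (sigma * sqrt(T)) = 0.25880713
d2 = d1 - sigma * sqrt(T) = 0.11183774
exp(-rT) = 0.92219369; exp(-qT) = 0.98068890
P = K * exp(-rT) * N(-d2) - S_0 * exp(-qT) * N(-d1)
N(-d1) = 0.39789203; N(-d2) = 0.45547603
P = 49.5800 * 0.92219369 * 0.45547603 - 47.9100 * 0.98068890 * 0.39789203 = 2.1306

Answer: Price = 2.1306


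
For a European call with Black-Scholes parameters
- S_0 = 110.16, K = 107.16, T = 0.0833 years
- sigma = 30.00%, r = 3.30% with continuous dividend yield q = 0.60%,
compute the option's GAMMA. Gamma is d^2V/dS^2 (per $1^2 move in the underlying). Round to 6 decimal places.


d1 = 0.3881541268; d2 = 0.3015689087
phi(d1) = 0.3699933131; exp(-qT) = 0.9995003249; exp(-rT) = 0.9972548748
Gamma = exp(-qT) * phi(d1) / (S * sigma * sqrt(T)) = 0.9995003249 * 0.3699933131 / (110.1600 * 0.3000 * 0.2886173938) = 0.038771

Answer: Gamma = 0.038771


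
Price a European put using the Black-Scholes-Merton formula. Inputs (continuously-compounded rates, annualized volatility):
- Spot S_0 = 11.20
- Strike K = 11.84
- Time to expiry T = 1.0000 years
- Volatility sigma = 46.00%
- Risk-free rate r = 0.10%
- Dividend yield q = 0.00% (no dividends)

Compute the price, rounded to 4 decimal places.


Answer: Price = 2.4230

Derivation:
d1 = (ln(S/K) + (r - q + 0.5*sigma^2) * T) / (sigma * sqrt(T)) = 0.11136989
d2 = d1 - sigma * sqrt(T) = -0.34863011
exp(-rT) = 0.99900050; exp(-qT) = 1.00000000
P = K * exp(-rT) * N(-d2) - S_0 * exp(-qT) * N(-d1)
N(-d1) = 0.45566152; N(-d2) = 0.63631649
P = 11.8400 * 0.99900050 * 0.63631649 - 11.2000 * 1.00000000 * 0.45566152 = 2.4230


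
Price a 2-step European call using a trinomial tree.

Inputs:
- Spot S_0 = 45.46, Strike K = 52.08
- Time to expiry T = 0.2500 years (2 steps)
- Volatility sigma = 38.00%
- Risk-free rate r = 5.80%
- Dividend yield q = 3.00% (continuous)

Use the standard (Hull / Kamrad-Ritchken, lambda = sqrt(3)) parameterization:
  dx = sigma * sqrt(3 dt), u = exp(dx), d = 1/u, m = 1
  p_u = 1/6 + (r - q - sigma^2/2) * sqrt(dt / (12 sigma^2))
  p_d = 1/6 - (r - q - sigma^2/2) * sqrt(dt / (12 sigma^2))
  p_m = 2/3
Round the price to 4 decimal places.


Answer: Price = V(0,0) = 1.5562

Derivation:
dt = T/N = 0.125000; dx = sigma*sqrt(3*dt) = 0.232702
u = exp(dx) = 1.262005; d = 1/u = 0.792390
p_u = 0.154795, p_m = 0.666667, p_d = 0.178538
Discount per step: exp(-r*dt) = 0.992776
Stock lattice S(k, j) with j the centered position index:
  k=0: S(0,+0) = 45.4600
  k=1: S(1,-1) = 36.0221; S(1,+0) = 45.4600; S(1,+1) = 57.3707
  k=2: S(2,-2) = 28.5435; S(2,-1) = 36.0221; S(2,+0) = 45.4600; S(2,+1) = 57.3707; S(2,+2) = 72.4021
Terminal payoffs V(N, j) = max(S_T - K, 0):
  V(2,-2) = 0.000000; V(2,-1) = 0.000000; V(2,+0) = 0.000000; V(2,+1) = 5.290736; V(2,+2) = 20.322141
Backward induction: V(k, j) = exp(-r*dt) * [p_u * V(k+1, j+1) + p_m * V(k+1, j) + p_d * V(k+1, j-1)]
  V(1,-1) = exp(-r*dt) * [p_u*0.000000 + p_m*0.000000 + p_d*0.000000] = 0.000000
  V(1,+0) = exp(-r*dt) * [p_u*5.290736 + p_m*0.000000 + p_d*0.000000] = 0.813065
  V(1,+1) = exp(-r*dt) * [p_u*20.322141 + p_m*5.290736 + p_d*0.000000] = 6.624724
  V(0,+0) = exp(-r*dt) * [p_u*6.624724 + p_m*0.813065 + p_d*0.000000] = 1.556195


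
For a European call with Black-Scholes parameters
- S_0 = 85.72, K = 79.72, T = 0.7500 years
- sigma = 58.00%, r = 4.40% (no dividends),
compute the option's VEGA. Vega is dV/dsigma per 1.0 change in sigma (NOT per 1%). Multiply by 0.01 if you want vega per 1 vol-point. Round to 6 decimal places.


Answer: Vega = 26.626347

Derivation:
d1 = 0.4613141637; d2 = -0.0409805704
phi(d1) = 0.3586730922; exp(-qT) = 1.0000000000; exp(-rT) = 0.9675385596
Vega = S * exp(-qT) * phi(d1) * sqrt(T) = 85.7200 * 1.0000000000 * 0.3586730922 * 0.8660254038 = 26.626347


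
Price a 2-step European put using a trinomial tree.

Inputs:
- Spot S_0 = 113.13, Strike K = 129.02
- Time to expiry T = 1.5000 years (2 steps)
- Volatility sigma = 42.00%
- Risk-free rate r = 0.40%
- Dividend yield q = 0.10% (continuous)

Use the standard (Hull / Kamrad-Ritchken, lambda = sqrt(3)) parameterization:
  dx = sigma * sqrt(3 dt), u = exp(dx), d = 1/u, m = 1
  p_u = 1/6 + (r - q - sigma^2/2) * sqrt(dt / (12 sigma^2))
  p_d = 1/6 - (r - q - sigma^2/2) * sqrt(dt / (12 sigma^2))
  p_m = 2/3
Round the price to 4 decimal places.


dt = T/N = 0.750000; dx = sigma*sqrt(3*dt) = 0.630000
u = exp(dx) = 1.877611; d = 1/u = 0.532592
p_u = 0.115952, p_m = 0.666667, p_d = 0.217381
Discount per step: exp(-r*dt) = 0.997004
Stock lattice S(k, j) with j the centered position index:
  k=0: S(0,+0) = 113.1300
  k=1: S(1,-1) = 60.2521; S(1,+0) = 113.1300; S(1,+1) = 212.4141
  k=2: S(2,-2) = 32.0898; S(2,-1) = 60.2521; S(2,+0) = 113.1300; S(2,+1) = 212.4141; S(2,+2) = 398.8309
Terminal payoffs V(N, j) = max(K - S_T, 0):
  V(2,-2) = 96.930220; V(2,-1) = 68.767890; V(2,+0) = 15.890000; V(2,+1) = 0.000000; V(2,+2) = 0.000000
Backward induction: V(k, j) = exp(-r*dt) * [p_u * V(k+1, j+1) + p_m * V(k+1, j) + p_d * V(k+1, j-1)]
  V(1,-1) = exp(-r*dt) * [p_u*15.890000 + p_m*68.767890 + p_d*96.930220] = 68.552560
  V(1,+0) = exp(-r*dt) * [p_u*0.000000 + p_m*15.890000 + p_d*68.767890] = 25.465651
  V(1,+1) = exp(-r*dt) * [p_u*0.000000 + p_m*0.000000 + p_d*15.890000] = 3.443836
  V(0,+0) = exp(-r*dt) * [p_u*3.443836 + p_m*25.465651 + p_d*68.552560] = 32.181752

Answer: Price = V(0,0) = 32.1818


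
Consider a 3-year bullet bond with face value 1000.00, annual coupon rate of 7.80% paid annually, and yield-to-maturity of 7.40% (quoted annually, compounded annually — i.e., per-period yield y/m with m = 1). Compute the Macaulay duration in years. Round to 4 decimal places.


Coupon per period c = face * coupon_rate / m = 78.000000
Periods per year m = 1; per-period yield y/m = 0.074000
Number of cashflows N = 3
Cashflows (t years, CF_t, discount factor 1/(1+y/m)^(m*t), PV):
  t = 1.0000: CF_t = 78.000000, DF = 0.931099, PV = 72.625698
  t = 2.0000: CF_t = 78.000000, DF = 0.866945, PV = 67.621693
  t = 3.0000: CF_t = 1078.000000, DF = 0.807211, PV = 870.173627
Price P = sum_t PV_t = 1010.421019
Macaulay numerator sum_t t * PV_t:
  t * PV_t at t = 1.0000: 72.625698
  t * PV_t at t = 2.0000: 135.243386
  t * PV_t at t = 3.0000: 2610.520882
Macaulay duration D = (sum_t t * PV_t) / P = 2818.389966 / 1010.421019 = 2.789322

Answer: Macaulay duration = 2.7893 years


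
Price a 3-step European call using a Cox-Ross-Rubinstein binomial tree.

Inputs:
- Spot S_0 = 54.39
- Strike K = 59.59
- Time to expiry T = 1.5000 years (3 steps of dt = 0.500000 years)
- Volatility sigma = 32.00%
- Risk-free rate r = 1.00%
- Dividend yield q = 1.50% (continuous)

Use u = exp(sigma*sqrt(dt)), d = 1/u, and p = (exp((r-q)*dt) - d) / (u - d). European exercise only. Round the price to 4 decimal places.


Answer: Price = V(0,0) = 6.6943

Derivation:
dt = T/N = 0.500000
u = exp(sigma*sqrt(dt)) = 1.253919; d = 1/u = 0.797499
p = (exp((r-q)*dt) - d) / (u - d) = 0.438201
Discount per step: exp(-r*dt) = 0.995012
Stock lattice S(k, i) with i counting down-moves:
  k=0: S(0,0) = 54.3900
  k=1: S(1,0) = 68.2007; S(1,1) = 43.3760
  k=2: S(2,0) = 85.5182; S(2,1) = 54.3900; S(2,2) = 34.5923
  k=3: S(3,0) = 107.2329; S(3,1) = 68.2007; S(3,2) = 43.3760; S(3,3) = 27.5874
Terminal payoffs V(N, i) = max(S_T - K, 0):
  V(3,0) = 47.642870; V(3,1) = 8.610676; V(3,2) = 0.000000; V(3,3) = 0.000000
Backward induction: V(k, i) = exp(-r*dt) * [p * V(k+1, i) + (1-p) * V(k+1, i+1)].
  V(2,0) = exp(-r*dt) * [p*47.642870 + (1-p)*8.610676] = 25.586371
  V(2,1) = exp(-r*dt) * [p*8.610676 + (1-p)*0.000000] = 3.754388
  V(2,2) = exp(-r*dt) * [p*0.000000 + (1-p)*0.000000] = 0.000000
  V(1,0) = exp(-r*dt) * [p*25.586371 + (1-p)*3.754388] = 13.254746
  V(1,1) = exp(-r*dt) * [p*3.754388 + (1-p)*0.000000] = 1.636971
  V(0,0) = exp(-r*dt) * [p*13.254746 + (1-p)*1.636971] = 6.694336


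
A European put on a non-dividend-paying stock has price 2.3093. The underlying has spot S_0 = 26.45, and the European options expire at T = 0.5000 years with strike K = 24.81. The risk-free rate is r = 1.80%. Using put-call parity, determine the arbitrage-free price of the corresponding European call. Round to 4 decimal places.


Answer: Call price = 4.1716

Derivation:
Put-call parity: C - P = S_0 * exp(-qT) - K * exp(-rT).
S_0 * exp(-qT) = 26.4500 * 1.00000000 = 26.45000000
K * exp(-rT) = 24.8100 * 0.99104038 = 24.58771180
C = P + S*exp(-qT) - K*exp(-rT)
C = 2.3093 + 26.45000000 - 24.58771180 = 4.1716


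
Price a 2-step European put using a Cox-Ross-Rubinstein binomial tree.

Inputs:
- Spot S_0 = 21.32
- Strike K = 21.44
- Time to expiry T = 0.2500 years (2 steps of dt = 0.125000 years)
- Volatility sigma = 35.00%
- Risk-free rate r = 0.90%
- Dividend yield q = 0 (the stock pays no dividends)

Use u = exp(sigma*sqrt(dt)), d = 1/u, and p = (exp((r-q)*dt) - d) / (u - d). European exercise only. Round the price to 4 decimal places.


Answer: Price = V(0,0) = 1.3850

Derivation:
dt = T/N = 0.125000
u = exp(sigma*sqrt(dt)) = 1.131726; d = 1/u = 0.883606
p = (exp((r-q)*dt) - d) / (u - d) = 0.473640
Discount per step: exp(-r*dt) = 0.998876
Stock lattice S(k, i) with i counting down-moves:
  k=0: S(0,0) = 21.3200
  k=1: S(1,0) = 24.1284; S(1,1) = 18.8385
  k=2: S(2,0) = 27.3067; S(2,1) = 21.3200; S(2,2) = 16.6458
Terminal payoffs V(N, i) = max(K - S_T, 0):
  V(2,0) = 0.000000; V(2,1) = 0.120000; V(2,2) = 4.794195
Backward induction: V(k, i) = exp(-r*dt) * [p * V(k+1, i) + (1-p) * V(k+1, i+1)].
  V(1,0) = exp(-r*dt) * [p*0.000000 + (1-p)*0.120000] = 0.063092
  V(1,1) = exp(-r*dt) * [p*0.120000 + (1-p)*4.794195] = 2.577407
  V(0,0) = exp(-r*dt) * [p*0.063092 + (1-p)*2.577407] = 1.384968


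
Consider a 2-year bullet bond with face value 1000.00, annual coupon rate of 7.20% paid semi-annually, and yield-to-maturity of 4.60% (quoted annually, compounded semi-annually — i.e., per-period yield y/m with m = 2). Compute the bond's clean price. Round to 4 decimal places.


Coupon per period c = face * coupon_rate / m = 36.000000
Periods per year m = 2; per-period yield y/m = 0.023000
Number of cashflows N = 4
Cashflows (t years, CF_t, discount factor 1/(1+y/m)^(m*t), PV):
  t = 0.5000: CF_t = 36.000000, DF = 0.977517, PV = 35.190616
  t = 1.0000: CF_t = 36.000000, DF = 0.955540, PV = 34.399429
  t = 1.5000: CF_t = 36.000000, DF = 0.934056, PV = 33.626030
  t = 2.0000: CF_t = 1036.000000, DF = 0.913056, PV = 945.926126
Price P = sum_t PV_t = 1049.142201

Answer: Price = 1049.1422


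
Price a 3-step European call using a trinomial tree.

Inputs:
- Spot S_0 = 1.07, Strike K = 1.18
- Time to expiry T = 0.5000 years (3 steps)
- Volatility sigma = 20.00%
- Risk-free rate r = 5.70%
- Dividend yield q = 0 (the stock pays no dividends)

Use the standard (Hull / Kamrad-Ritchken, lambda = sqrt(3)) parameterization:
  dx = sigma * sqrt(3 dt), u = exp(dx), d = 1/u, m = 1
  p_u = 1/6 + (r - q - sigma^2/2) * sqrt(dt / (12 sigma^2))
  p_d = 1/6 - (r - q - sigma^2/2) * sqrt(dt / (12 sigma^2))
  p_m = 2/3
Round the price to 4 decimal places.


dt = T/N = 0.166667; dx = sigma*sqrt(3*dt) = 0.141421
u = exp(dx) = 1.151910; d = 1/u = 0.868123
p_u = 0.188469, p_m = 0.666667, p_d = 0.144864
Discount per step: exp(-r*dt) = 0.990545
Stock lattice S(k, j) with j the centered position index:
  k=0: S(0,+0) = 1.0700
  k=1: S(1,-1) = 0.9289; S(1,+0) = 1.0700; S(1,+1) = 1.2325
  k=2: S(2,-2) = 0.8064; S(2,-1) = 0.9289; S(2,+0) = 1.0700; S(2,+1) = 1.2325; S(2,+2) = 1.4198
  k=3: S(3,-3) = 0.7000; S(3,-2) = 0.8064; S(3,-1) = 0.9289; S(3,+0) = 1.0700; S(3,+1) = 1.2325; S(3,+2) = 1.4198; S(3,+3) = 1.6355
Terminal payoffs V(N, j) = max(S_T - K, 0):
  V(3,-3) = 0.000000; V(3,-2) = 0.000000; V(3,-1) = 0.000000; V(3,+0) = 0.000000; V(3,+1) = 0.052544; V(3,+2) = 0.239779; V(3,+3) = 0.455458
Backward induction: V(k, j) = exp(-r*dt) * [p_u * V(k+1, j+1) + p_m * V(k+1, j) + p_d * V(k+1, j-1)]
  V(2,-2) = exp(-r*dt) * [p_u*0.000000 + p_m*0.000000 + p_d*0.000000] = 0.000000
  V(2,-1) = exp(-r*dt) * [p_u*0.000000 + p_m*0.000000 + p_d*0.000000] = 0.000000
  V(2,+0) = exp(-r*dt) * [p_u*0.052544 + p_m*0.000000 + p_d*0.000000] = 0.009809
  V(2,+1) = exp(-r*dt) * [p_u*0.239779 + p_m*0.052544 + p_d*0.000000] = 0.079462
  V(2,+2) = exp(-r*dt) * [p_u*0.455458 + p_m*0.239779 + p_d*0.052544] = 0.250909
  V(1,-1) = exp(-r*dt) * [p_u*0.009809 + p_m*0.000000 + p_d*0.000000] = 0.001831
  V(1,+0) = exp(-r*dt) * [p_u*0.079462 + p_m*0.009809 + p_d*0.000000] = 0.021312
  V(1,+1) = exp(-r*dt) * [p_u*0.250909 + p_m*0.079462 + p_d*0.009809] = 0.100723
  V(0,+0) = exp(-r*dt) * [p_u*0.100723 + p_m*0.021312 + p_d*0.001831] = 0.033140

Answer: Price = V(0,0) = 0.0331


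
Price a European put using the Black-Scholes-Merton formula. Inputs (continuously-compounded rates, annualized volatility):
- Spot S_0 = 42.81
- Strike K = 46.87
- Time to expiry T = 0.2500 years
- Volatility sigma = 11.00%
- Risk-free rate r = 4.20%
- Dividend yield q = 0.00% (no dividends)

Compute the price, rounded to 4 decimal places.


Answer: Price = 3.6497

Derivation:
d1 = (ln(S/K) + (r - q + 0.5*sigma^2) * T) / (sigma * sqrt(T)) = -1.42897440
d2 = d1 - sigma * sqrt(T) = -1.48397440
exp(-rT) = 0.98955493; exp(-qT) = 1.00000000
P = K * exp(-rT) * N(-d2) - S_0 * exp(-qT) * N(-d1)
N(-d1) = 0.92349420; N(-d2) = 0.93109214
P = 46.8700 * 0.98955493 * 0.93109214 - 42.8100 * 1.00000000 * 0.92349420 = 3.6497


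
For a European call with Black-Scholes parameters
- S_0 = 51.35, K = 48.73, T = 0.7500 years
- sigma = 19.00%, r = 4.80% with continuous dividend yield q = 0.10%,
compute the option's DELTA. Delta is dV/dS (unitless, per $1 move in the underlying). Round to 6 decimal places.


Answer: Delta = 0.730100

Derivation:
d1 = 0.6147721660; d2 = 0.4502273392
phi(d1) = 0.3302481487; exp(-qT) = 0.9992502812; exp(-rT) = 0.9646402935
N(d1) = 0.7306474033
Delta = exp(-qT) * N(d1) = 0.9992502812 * 0.7306474033 = 0.730100


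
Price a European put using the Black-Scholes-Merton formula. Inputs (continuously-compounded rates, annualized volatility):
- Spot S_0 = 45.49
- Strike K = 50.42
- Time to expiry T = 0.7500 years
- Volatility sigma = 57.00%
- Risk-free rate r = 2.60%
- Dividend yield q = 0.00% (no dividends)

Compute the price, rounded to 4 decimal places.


Answer: Price = 11.3611

Derivation:
d1 = (ln(S/K) + (r - q + 0.5*sigma^2) * T) / (sigma * sqrt(T)) = 0.07787564
d2 = d1 - sigma * sqrt(T) = -0.41575884
exp(-rT) = 0.98068890; exp(-qT) = 1.00000000
P = K * exp(-rT) * N(-d2) - S_0 * exp(-qT) * N(-d1)
N(-d1) = 0.46896349; N(-d2) = 0.66120676
P = 50.4200 * 0.98068890 * 0.66120676 - 45.4900 * 1.00000000 * 0.46896349 = 11.3611


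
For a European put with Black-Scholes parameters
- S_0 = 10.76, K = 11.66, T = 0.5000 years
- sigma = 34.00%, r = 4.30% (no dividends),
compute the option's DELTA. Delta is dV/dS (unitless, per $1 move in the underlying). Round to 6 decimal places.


d1 = -0.1244866737; d2 = -0.3649029793
phi(d1) = 0.3958630348; exp(-qT) = 1.0000000000; exp(-rT) = 0.9787294775
N(-d1) = 0.5495350244
Delta = -exp(-qT) * N(-d1) = -1.0000000000 * 0.5495350244 = -0.549535

Answer: Delta = -0.549535


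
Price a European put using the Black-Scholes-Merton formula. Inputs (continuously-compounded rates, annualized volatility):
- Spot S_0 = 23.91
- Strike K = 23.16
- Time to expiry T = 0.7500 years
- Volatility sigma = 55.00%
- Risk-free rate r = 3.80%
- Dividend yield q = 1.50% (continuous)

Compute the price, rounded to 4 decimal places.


d1 = (ln(S/K) + (r - q + 0.5*sigma^2) * T) / (sigma * sqrt(T)) = 0.34128251
d2 = d1 - sigma * sqrt(T) = -0.13503146
exp(-rT) = 0.97190229; exp(-qT) = 0.98881304
P = K * exp(-rT) * N(-d2) - S_0 * exp(-qT) * N(-d1)
N(-d1) = 0.36644546; N(-d2) = 0.55370650
P = 23.1600 * 0.97190229 * 0.55370650 - 23.9100 * 0.98881304 * 0.36644546 = 3.7998

Answer: Price = 3.7998


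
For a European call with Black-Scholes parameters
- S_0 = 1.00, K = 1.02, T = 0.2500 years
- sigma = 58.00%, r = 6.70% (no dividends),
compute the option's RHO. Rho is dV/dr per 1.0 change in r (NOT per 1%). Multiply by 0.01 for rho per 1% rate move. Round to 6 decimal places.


d1 = 0.1344736990; d2 = -0.1555263010
phi(d1) = 0.3953514665; exp(-qT) = 1.0000000000; exp(-rT) = 0.9833895013
N(d2) = 0.4382032105
Rho = K*T*exp(-rT)*N(d2) = 1.0200 * 0.2500 * 0.9833895013 * 0.4382032105 = 0.109886

Answer: Rho = 0.109886


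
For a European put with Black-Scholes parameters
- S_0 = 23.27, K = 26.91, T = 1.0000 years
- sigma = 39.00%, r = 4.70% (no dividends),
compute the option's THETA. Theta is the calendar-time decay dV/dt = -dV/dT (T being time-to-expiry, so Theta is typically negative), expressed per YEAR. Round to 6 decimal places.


Answer: Theta = -0.995667

Derivation:
d1 = -0.0571358652; d2 = -0.4471358652
phi(d1) = 0.3982916366; exp(-qT) = 1.0000000000; exp(-rT) = 0.9540873976
Theta = -S*exp(-qT)*phi(d1)*sigma/(2*sqrt(T)) + r*K*exp(-rT)*N(-d2) - q*S*exp(-qT)*N(-d1)
N(-d1) = 0.5227815166; N(-d2) = 0.6726115176; sqrt(T) = 1.0000000000
Term 1 = -23.2700 * 1.0000000000 * 0.3982916366 * 0.3900 / (2 * 1.0000000000) = -1.8073080448
Term 2 = 0.0470 * 26.9100 * 0.9540873976 * 0.6726115176 = 0.8116410702
Term 3 = 0 (no dividend yield, q = 0)
Theta = -1.8073080448 + (0.8116410702) + (0.0000000000) = -0.995667


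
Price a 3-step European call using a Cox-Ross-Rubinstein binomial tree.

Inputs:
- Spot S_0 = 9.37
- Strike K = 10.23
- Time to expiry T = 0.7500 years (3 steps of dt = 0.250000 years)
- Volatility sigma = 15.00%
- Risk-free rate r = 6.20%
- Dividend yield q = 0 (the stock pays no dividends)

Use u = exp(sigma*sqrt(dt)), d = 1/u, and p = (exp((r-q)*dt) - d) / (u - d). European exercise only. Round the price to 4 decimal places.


Answer: Price = V(0,0) = 0.2879

Derivation:
dt = T/N = 0.250000
u = exp(sigma*sqrt(dt)) = 1.077884; d = 1/u = 0.927743
p = (exp((r-q)*dt) - d) / (u - d) = 0.585300
Discount per step: exp(-r*dt) = 0.984620
Stock lattice S(k, i) with i counting down-moves:
  k=0: S(0,0) = 9.3700
  k=1: S(1,0) = 10.0998; S(1,1) = 8.6930
  k=2: S(2,0) = 10.8864; S(2,1) = 9.3700; S(2,2) = 8.0648
  k=3: S(3,0) = 11.7343; S(3,1) = 10.0998; S(3,2) = 8.6930; S(3,3) = 7.4821
Terminal payoffs V(N, i) = max(S_T - K, 0):
  V(3,0) = 1.504264; V(3,1) = 0.000000; V(3,2) = 0.000000; V(3,3) = 0.000000
Backward induction: V(k, i) = exp(-r*dt) * [p * V(k+1, i) + (1-p) * V(k+1, i+1)].
  V(2,0) = exp(-r*dt) * [p*1.504264 + (1-p)*0.000000] = 0.866903
  V(2,1) = exp(-r*dt) * [p*0.000000 + (1-p)*0.000000] = 0.000000
  V(2,2) = exp(-r*dt) * [p*0.000000 + (1-p)*0.000000] = 0.000000
  V(1,0) = exp(-r*dt) * [p*0.866903 + (1-p)*0.000000] = 0.499594
  V(1,1) = exp(-r*dt) * [p*0.000000 + (1-p)*0.000000] = 0.000000
  V(0,0) = exp(-r*dt) * [p*0.499594 + (1-p)*0.000000] = 0.287915
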